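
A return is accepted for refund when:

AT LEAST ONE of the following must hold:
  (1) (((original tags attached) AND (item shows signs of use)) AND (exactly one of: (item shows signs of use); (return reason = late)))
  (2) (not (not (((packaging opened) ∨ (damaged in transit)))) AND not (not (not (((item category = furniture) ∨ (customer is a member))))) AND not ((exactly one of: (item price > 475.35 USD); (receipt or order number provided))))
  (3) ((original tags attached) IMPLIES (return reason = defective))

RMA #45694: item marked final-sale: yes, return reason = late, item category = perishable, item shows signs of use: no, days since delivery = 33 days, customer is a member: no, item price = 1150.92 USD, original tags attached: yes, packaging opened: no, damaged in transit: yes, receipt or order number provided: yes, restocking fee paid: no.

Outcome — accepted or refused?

Atomic conditions:
  original tags attached: yes → true
  item shows signs of use: no → false
  return reason = late: late == late is true
  packaging opened: no → false
  damaged in transit: yes → true
  item category = furniture: perishable == furniture is false
  customer is a member: no → false
  item price > 475.35 USD: 1150.92 > 475.35 is true
  receipt or order number provided: yes → true
  return reason = defective: late == defective is false
Combine:
[1.1] true AND false = false
[1.2] exactly-one(false, true) = true
[1] false AND true = false
[2.1.1.1] false OR true = true
[2.1.1] NOT true = false
[2.1] NOT false = true
[2.2.1.1.1] false OR false = false
[2.2.1.1] NOT false = true
[2.2.1] NOT true = false
[2.2] NOT false = true
[2.3.1] exactly-one(true, true) = false
[2.3] NOT false = true
[2] true AND true AND true = true
[3] true → false = false
[root] false OR true OR false = true
Overall: true → accepted

Accepted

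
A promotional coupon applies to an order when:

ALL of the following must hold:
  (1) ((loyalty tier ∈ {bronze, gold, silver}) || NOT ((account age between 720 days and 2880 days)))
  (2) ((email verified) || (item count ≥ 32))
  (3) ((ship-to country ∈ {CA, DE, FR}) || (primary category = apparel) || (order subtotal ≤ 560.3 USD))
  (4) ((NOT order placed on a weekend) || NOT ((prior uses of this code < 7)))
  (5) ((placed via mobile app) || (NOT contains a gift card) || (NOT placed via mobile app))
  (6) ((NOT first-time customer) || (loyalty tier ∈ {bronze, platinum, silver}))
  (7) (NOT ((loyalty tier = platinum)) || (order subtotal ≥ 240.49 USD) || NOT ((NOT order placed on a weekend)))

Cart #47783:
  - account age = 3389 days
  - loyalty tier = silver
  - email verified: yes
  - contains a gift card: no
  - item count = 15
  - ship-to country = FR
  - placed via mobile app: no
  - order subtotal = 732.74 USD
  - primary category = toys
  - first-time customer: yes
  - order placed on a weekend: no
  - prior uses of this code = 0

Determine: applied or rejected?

Applied

Atomic conditions:
  loyalty tier ∈ {bronze, gold, silver}: silver is in the set → true
  account age between 720 days and 2880 days: 3389 in [720, 2880] is false
  email verified: yes → true
  item count ≥ 32: 15 ≥ 32 is false
  ship-to country ∈ {CA, DE, FR}: FR is in the set → true
  primary category = apparel: toys == apparel is false
  order subtotal ≤ 560.3 USD: 732.74 ≤ 560.3 is false
  NOT order placed on a weekend: no → true
  prior uses of this code < 7: 0 < 7 is true
  placed via mobile app: no → false
  NOT contains a gift card: no → true
  NOT placed via mobile app: no → true
  NOT first-time customer: yes → false
  loyalty tier ∈ {bronze, platinum, silver}: silver is in the set → true
  loyalty tier = platinum: silver == platinum is false
  order subtotal ≥ 240.49 USD: 732.74 ≥ 240.49 is true
Combine:
[1.2] NOT false = true
[1] true OR true = true
[2] true OR false = true
[3] true OR false OR false = true
[4.2] NOT true = false
[4] true OR false = true
[5] false OR true OR true = true
[6] false OR true = true
[7.1] NOT false = true
[7.3] NOT true = false
[7] true OR true OR false = true
[root] true AND true AND true AND true AND true AND true AND true = true
Overall: true → applied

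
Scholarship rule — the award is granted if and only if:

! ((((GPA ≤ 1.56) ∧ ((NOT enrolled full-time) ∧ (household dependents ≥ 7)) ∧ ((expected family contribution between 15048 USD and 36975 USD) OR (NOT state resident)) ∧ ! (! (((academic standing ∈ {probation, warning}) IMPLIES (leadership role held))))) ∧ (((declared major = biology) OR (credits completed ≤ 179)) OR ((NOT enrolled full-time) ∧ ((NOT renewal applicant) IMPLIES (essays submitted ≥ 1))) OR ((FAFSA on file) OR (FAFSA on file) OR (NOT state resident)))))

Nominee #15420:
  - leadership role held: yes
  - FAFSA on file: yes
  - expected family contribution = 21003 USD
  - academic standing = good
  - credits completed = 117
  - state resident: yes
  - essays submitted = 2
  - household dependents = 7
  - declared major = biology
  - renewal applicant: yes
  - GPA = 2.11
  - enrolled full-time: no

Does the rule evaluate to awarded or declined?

Atomic conditions:
  GPA ≤ 1.56: 2.11 ≤ 1.56 is false
  NOT enrolled full-time: no → true
  household dependents ≥ 7: 7 ≥ 7 is true
  expected family contribution between 15048 USD and 36975 USD: 21003 in [15048, 36975] is true
  NOT state resident: yes → false
  academic standing ∈ {probation, warning}: good is not in the set → false
  leadership role held: yes → true
  declared major = biology: biology == biology is true
  credits completed ≤ 179: 117 ≤ 179 is true
  NOT renewal applicant: yes → false
  essays submitted ≥ 1: 2 ≥ 1 is true
  FAFSA on file: yes → true
Combine:
[1.1.2] true AND true = true
[1.1.3] true OR false = true
[1.1.4.1.1] false → true (antecedent false ⇒ implication holds) = true
[1.1.4.1] NOT true = false
[1.1.4] NOT false = true
[1.1] false AND true AND true AND true = false
[1.2.1] true OR true = true
[1.2.2.2] false → true (antecedent false ⇒ implication holds) = true
[1.2.2] true AND true = true
[1.2.3] true OR true OR false = true
[1.2] true OR true OR true = true
[1] false AND true = false
[root] NOT false = true
Overall: true → awarded

Awarded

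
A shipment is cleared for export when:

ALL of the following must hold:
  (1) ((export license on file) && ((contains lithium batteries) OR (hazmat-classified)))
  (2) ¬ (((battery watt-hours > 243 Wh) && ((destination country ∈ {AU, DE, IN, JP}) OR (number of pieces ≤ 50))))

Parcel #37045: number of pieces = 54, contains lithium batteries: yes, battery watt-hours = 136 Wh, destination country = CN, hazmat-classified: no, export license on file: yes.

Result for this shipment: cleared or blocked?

Cleared

Atomic conditions:
  export license on file: yes → true
  contains lithium batteries: yes → true
  hazmat-classified: no → false
  battery watt-hours > 243 Wh: 136 > 243 is false
  destination country ∈ {AU, DE, IN, JP}: CN is not in the set → false
  number of pieces ≤ 50: 54 ≤ 50 is false
Combine:
[1.2] true OR false = true
[1] true AND true = true
[2.1.2] false OR false = false
[2.1] false AND false = false
[2] NOT false = true
[root] true AND true = true
Overall: true → cleared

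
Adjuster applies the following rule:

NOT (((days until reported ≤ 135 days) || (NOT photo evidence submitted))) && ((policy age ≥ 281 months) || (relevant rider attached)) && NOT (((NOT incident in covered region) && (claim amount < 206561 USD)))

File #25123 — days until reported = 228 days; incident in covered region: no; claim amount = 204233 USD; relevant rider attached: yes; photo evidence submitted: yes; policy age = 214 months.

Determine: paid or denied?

Denied

Atomic conditions:
  days until reported ≤ 135 days: 228 ≤ 135 is false
  NOT photo evidence submitted: yes → false
  policy age ≥ 281 months: 214 ≥ 281 is false
  relevant rider attached: yes → true
  NOT incident in covered region: no → true
  claim amount < 206561 USD: 204233 < 206561 is true
Combine:
[1.1] false OR false = false
[1] NOT false = true
[2] false OR true = true
[3.1] true AND true = true
[3] NOT true = false
[root] true AND true AND false = false
Overall: false → denied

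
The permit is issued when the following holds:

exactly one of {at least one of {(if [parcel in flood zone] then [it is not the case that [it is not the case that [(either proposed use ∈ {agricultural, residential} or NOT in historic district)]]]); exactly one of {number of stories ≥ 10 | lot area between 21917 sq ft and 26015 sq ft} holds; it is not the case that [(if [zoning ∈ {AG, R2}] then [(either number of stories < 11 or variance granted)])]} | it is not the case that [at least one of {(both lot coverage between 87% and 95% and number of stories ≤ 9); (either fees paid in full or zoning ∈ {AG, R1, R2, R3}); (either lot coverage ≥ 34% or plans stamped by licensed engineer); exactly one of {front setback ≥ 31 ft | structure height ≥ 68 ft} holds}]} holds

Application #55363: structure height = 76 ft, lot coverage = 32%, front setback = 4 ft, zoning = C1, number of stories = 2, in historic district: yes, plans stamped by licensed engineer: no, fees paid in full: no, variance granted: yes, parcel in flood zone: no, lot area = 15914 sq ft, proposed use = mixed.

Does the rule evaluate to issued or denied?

Issued

Atomic conditions:
  parcel in flood zone: no → false
  proposed use ∈ {agricultural, residential}: mixed is not in the set → false
  NOT in historic district: yes → false
  number of stories ≥ 10: 2 ≥ 10 is false
  lot area between 21917 sq ft and 26015 sq ft: 15914 in [21917, 26015] is false
  zoning ∈ {AG, R2}: C1 is not in the set → false
  number of stories < 11: 2 < 11 is true
  variance granted: yes → true
  lot coverage between 87% and 95%: 32 in [87, 95] is false
  number of stories ≤ 9: 2 ≤ 9 is true
  fees paid in full: no → false
  zoning ∈ {AG, R1, R2, R3}: C1 is not in the set → false
  lot coverage ≥ 34%: 32 ≥ 34 is false
  plans stamped by licensed engineer: no → false
  front setback ≥ 31 ft: 4 ≥ 31 is false
  structure height ≥ 68 ft: 76 ≥ 68 is true
Combine:
[1.1.2.1.1] false OR false = false
[1.1.2.1] NOT false = true
[1.1.2] NOT true = false
[1.1] false → false (antecedent false ⇒ implication holds) = true
[1.2] exactly-one(false, false) = false
[1.3.1.2] true OR true = true
[1.3.1] false → true (antecedent false ⇒ implication holds) = true
[1.3] NOT true = false
[1] true OR false OR false = true
[2.1.1] false AND true = false
[2.1.2] false OR false = false
[2.1.3] false OR false = false
[2.1.4] exactly-one(false, true) = true
[2.1] false OR false OR false OR true = true
[2] NOT true = false
[root] exactly-one(true, false) = true
Overall: true → issued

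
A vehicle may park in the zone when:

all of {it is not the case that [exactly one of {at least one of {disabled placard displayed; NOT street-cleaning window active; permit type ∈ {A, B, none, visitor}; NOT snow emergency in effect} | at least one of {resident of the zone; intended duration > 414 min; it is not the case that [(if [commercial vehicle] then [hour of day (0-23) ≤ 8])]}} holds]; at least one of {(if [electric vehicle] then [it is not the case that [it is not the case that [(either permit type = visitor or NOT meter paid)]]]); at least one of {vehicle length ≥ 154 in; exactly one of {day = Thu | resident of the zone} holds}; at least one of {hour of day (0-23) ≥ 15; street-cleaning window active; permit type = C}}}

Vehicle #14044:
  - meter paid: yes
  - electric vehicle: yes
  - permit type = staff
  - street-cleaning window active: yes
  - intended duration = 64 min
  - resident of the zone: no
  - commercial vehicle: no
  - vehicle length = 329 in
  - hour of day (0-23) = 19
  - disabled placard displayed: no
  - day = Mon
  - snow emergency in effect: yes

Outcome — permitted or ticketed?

Permitted

Atomic conditions:
  disabled placard displayed: no → false
  NOT street-cleaning window active: yes → false
  permit type ∈ {A, B, none, visitor}: staff is not in the set → false
  NOT snow emergency in effect: yes → false
  resident of the zone: no → false
  intended duration > 414 min: 64 > 414 is false
  commercial vehicle: no → false
  hour of day (0-23) ≤ 8: 19 ≤ 8 is false
  electric vehicle: yes → true
  permit type = visitor: staff == visitor is false
  NOT meter paid: yes → false
  vehicle length ≥ 154 in: 329 ≥ 154 is true
  day = Thu: Mon == Thu is false
  hour of day (0-23) ≥ 15: 19 ≥ 15 is true
  street-cleaning window active: yes → true
  permit type = C: staff == C is false
Combine:
[1.1.1] false OR false OR false OR false = false
[1.1.2.3.1] false → false (antecedent false ⇒ implication holds) = true
[1.1.2.3] NOT true = false
[1.1.2] false OR false OR false = false
[1.1] exactly-one(false, false) = false
[1] NOT false = true
[2.1.2.1.1] false OR false = false
[2.1.2.1] NOT false = true
[2.1.2] NOT true = false
[2.1] true → false = false
[2.2.2] exactly-one(false, false) = false
[2.2] true OR false = true
[2.3] true OR true OR false = true
[2] false OR true OR true = true
[root] true AND true = true
Overall: true → permitted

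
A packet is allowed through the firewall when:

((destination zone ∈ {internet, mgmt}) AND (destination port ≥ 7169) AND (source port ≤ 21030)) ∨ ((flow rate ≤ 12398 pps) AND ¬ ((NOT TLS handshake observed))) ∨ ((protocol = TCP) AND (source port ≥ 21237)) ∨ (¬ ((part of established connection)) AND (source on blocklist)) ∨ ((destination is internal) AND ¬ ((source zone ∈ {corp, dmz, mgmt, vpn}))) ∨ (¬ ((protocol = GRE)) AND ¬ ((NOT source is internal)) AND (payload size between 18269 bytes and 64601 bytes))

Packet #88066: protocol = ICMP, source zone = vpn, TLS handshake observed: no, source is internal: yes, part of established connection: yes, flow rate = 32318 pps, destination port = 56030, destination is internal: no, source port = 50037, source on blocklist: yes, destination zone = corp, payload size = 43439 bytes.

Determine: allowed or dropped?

Atomic conditions:
  destination zone ∈ {internet, mgmt}: corp is not in the set → false
  destination port ≥ 7169: 56030 ≥ 7169 is true
  source port ≤ 21030: 50037 ≤ 21030 is false
  flow rate ≤ 12398 pps: 32318 ≤ 12398 is false
  NOT TLS handshake observed: no → true
  protocol = TCP: ICMP == TCP is false
  source port ≥ 21237: 50037 ≥ 21237 is true
  part of established connection: yes → true
  source on blocklist: yes → true
  destination is internal: no → false
  source zone ∈ {corp, dmz, mgmt, vpn}: vpn is in the set → true
  protocol = GRE: ICMP == GRE is false
  NOT source is internal: yes → false
  payload size between 18269 bytes and 64601 bytes: 43439 in [18269, 64601] is true
Combine:
[1] false AND true AND false = false
[2.2] NOT true = false
[2] false AND false = false
[3] false AND true = false
[4.1] NOT true = false
[4] false AND true = false
[5.2] NOT true = false
[5] false AND false = false
[6.1] NOT false = true
[6.2] NOT false = true
[6] true AND true AND true = true
[root] false OR false OR false OR false OR false OR true = true
Overall: true → allowed

Allowed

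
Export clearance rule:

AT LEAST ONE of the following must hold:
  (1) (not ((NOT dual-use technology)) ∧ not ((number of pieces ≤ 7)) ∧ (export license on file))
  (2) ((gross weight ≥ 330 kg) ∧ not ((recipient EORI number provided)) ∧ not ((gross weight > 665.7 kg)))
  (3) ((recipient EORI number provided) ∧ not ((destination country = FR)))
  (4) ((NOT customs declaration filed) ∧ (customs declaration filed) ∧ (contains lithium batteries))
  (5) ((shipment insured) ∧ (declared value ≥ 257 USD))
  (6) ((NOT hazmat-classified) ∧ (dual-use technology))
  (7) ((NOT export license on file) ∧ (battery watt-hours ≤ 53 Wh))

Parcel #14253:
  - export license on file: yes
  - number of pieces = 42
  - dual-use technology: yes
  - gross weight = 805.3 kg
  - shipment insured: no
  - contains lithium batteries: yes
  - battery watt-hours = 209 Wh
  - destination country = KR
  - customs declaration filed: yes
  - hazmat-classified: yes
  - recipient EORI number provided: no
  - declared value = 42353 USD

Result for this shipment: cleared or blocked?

Cleared

Atomic conditions:
  NOT dual-use technology: yes → false
  number of pieces ≤ 7: 42 ≤ 7 is false
  export license on file: yes → true
  gross weight ≥ 330 kg: 805.3 ≥ 330 is true
  recipient EORI number provided: no → false
  gross weight > 665.7 kg: 805.3 > 665.7 is true
  destination country = FR: KR == FR is false
  NOT customs declaration filed: yes → false
  customs declaration filed: yes → true
  contains lithium batteries: yes → true
  shipment insured: no → false
  declared value ≥ 257 USD: 42353 ≥ 257 is true
  NOT hazmat-classified: yes → false
  dual-use technology: yes → true
  NOT export license on file: yes → false
  battery watt-hours ≤ 53 Wh: 209 ≤ 53 is false
Combine:
[1.1] NOT false = true
[1.2] NOT false = true
[1] true AND true AND true = true
[2.2] NOT false = true
[2.3] NOT true = false
[2] true AND true AND false = false
[3.2] NOT false = true
[3] false AND true = false
[4] false AND true AND true = false
[5] false AND true = false
[6] false AND true = false
[7] false AND false = false
[root] true OR false OR false OR false OR false OR false OR false = true
Overall: true → cleared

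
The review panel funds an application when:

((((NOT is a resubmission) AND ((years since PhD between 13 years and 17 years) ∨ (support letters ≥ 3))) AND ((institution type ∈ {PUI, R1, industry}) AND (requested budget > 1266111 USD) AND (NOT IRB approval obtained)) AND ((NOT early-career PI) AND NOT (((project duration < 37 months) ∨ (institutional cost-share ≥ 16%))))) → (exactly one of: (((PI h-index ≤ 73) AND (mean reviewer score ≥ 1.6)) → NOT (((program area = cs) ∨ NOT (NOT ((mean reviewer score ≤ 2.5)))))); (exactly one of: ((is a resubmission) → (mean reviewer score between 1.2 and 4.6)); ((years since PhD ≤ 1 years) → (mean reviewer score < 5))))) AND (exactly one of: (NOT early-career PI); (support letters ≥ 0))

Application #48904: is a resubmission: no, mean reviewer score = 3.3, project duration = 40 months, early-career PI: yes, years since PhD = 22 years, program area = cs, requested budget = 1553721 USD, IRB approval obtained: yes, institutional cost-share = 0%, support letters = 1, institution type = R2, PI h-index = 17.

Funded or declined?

Funded

Atomic conditions:
  NOT is a resubmission: no → true
  years since PhD between 13 years and 17 years: 22 in [13, 17] is false
  support letters ≥ 3: 1 ≥ 3 is false
  institution type ∈ {PUI, R1, industry}: R2 is not in the set → false
  requested budget > 1266111 USD: 1553721 > 1266111 is true
  NOT IRB approval obtained: yes → false
  NOT early-career PI: yes → false
  project duration < 37 months: 40 < 37 is false
  institutional cost-share ≥ 16%: 0 ≥ 16 is false
  PI h-index ≤ 73: 17 ≤ 73 is true
  mean reviewer score ≥ 1.6: 3.3 ≥ 1.6 is true
  program area = cs: cs == cs is true
  mean reviewer score ≤ 2.5: 3.3 ≤ 2.5 is false
  is a resubmission: no → false
  mean reviewer score between 1.2 and 4.6: 3.3 in [1.2, 4.6] is true
  years since PhD ≤ 1 years: 22 ≤ 1 is false
  mean reviewer score < 5: 3.3 < 5 is true
  support letters ≥ 0: 1 ≥ 0 is true
Combine:
[1.1.1.2] false OR false = false
[1.1.1] true AND false = false
[1.1.2] false AND true AND false = false
[1.1.3.2.1] false OR false = false
[1.1.3.2] NOT false = true
[1.1.3] false AND true = false
[1.1] false AND false AND false = false
[1.2.1.1] true AND true = true
[1.2.1.2.1.2.1] NOT false = true
[1.2.1.2.1.2] NOT true = false
[1.2.1.2.1] true OR false = true
[1.2.1.2] NOT true = false
[1.2.1] true → false = false
[1.2.2.1] false → true (antecedent false ⇒ implication holds) = true
[1.2.2.2] false → true (antecedent false ⇒ implication holds) = true
[1.2.2] exactly-one(true, true) = false
[1.2] exactly-one(false, false) = false
[1] false → false (antecedent false ⇒ implication holds) = true
[2] exactly-one(false, true) = true
[root] true AND true = true
Overall: true → funded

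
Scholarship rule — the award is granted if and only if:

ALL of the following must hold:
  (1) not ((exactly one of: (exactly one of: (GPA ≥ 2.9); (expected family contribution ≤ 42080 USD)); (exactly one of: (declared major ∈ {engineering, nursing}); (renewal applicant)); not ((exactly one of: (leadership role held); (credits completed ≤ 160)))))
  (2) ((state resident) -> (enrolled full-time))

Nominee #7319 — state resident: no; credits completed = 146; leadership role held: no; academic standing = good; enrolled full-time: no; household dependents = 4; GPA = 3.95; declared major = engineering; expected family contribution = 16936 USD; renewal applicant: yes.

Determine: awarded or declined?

Awarded

Atomic conditions:
  GPA ≥ 2.9: 3.95 ≥ 2.9 is true
  expected family contribution ≤ 42080 USD: 16936 ≤ 42080 is true
  declared major ∈ {engineering, nursing}: engineering is in the set → true
  renewal applicant: yes → true
  leadership role held: no → false
  credits completed ≤ 160: 146 ≤ 160 is true
  state resident: no → false
  enrolled full-time: no → false
Combine:
[1.1.1] exactly-one(true, true) = false
[1.1.2] exactly-one(true, true) = false
[1.1.3.1] exactly-one(false, true) = true
[1.1.3] NOT true = false
[1.1] exactly-one(false, false, false) = false
[1] NOT false = true
[2] false → false (antecedent false ⇒ implication holds) = true
[root] true AND true = true
Overall: true → awarded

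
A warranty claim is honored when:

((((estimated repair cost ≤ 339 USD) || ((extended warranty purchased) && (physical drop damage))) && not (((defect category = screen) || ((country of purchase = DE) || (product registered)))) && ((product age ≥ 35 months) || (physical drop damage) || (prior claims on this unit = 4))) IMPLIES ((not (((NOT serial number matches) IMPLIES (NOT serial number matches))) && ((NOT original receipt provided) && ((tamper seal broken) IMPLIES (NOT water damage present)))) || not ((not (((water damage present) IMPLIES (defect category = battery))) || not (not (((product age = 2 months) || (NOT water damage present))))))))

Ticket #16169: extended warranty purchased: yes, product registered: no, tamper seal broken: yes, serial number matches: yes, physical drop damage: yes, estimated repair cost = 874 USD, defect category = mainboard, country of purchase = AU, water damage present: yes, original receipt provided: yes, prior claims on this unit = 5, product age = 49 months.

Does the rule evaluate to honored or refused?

Atomic conditions:
  estimated repair cost ≤ 339 USD: 874 ≤ 339 is false
  extended warranty purchased: yes → true
  physical drop damage: yes → true
  defect category = screen: mainboard == screen is false
  country of purchase = DE: AU == DE is false
  product registered: no → false
  product age ≥ 35 months: 49 ≥ 35 is true
  prior claims on this unit = 4: 5 == 4 is false
  NOT serial number matches: yes → false
  NOT original receipt provided: yes → false
  tamper seal broken: yes → true
  NOT water damage present: yes → false
  water damage present: yes → true
  defect category = battery: mainboard == battery is false
  product age = 2 months: 49 == 2 is false
Combine:
[1.1.2] true AND true = true
[1.1] false OR true = true
[1.2.1.2] false OR false = false
[1.2.1] false OR false = false
[1.2] NOT false = true
[1.3] true OR true OR false = true
[1] true AND true AND true = true
[2.1.1.1] false → false (antecedent false ⇒ implication holds) = true
[2.1.1] NOT true = false
[2.1.2.2] true → false = false
[2.1.2] false AND false = false
[2.1] false AND false = false
[2.2.1.1.1] true → false = false
[2.2.1.1] NOT false = true
[2.2.1.2.1.1] false OR false = false
[2.2.1.2.1] NOT false = true
[2.2.1.2] NOT true = false
[2.2.1] true OR false = true
[2.2] NOT true = false
[2] false OR false = false
[root] true → false = false
Overall: false → refused

Refused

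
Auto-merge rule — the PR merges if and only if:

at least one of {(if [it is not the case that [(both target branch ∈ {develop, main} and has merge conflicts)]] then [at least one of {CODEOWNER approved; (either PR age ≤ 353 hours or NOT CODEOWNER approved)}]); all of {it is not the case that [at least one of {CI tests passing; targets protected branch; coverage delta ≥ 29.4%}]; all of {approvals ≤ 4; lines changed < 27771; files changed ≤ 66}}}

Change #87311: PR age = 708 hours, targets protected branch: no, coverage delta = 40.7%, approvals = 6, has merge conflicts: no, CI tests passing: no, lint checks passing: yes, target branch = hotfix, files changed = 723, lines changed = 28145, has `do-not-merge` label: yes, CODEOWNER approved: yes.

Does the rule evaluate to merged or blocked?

Atomic conditions:
  target branch ∈ {develop, main}: hotfix is not in the set → false
  has merge conflicts: no → false
  CODEOWNER approved: yes → true
  PR age ≤ 353 hours: 708 ≤ 353 is false
  NOT CODEOWNER approved: yes → false
  CI tests passing: no → false
  targets protected branch: no → false
  coverage delta ≥ 29.4%: 40.7 ≥ 29.4 is true
  approvals ≤ 4: 6 ≤ 4 is false
  lines changed < 27771: 28145 < 27771 is false
  files changed ≤ 66: 723 ≤ 66 is false
Combine:
[1.1.1] false AND false = false
[1.1] NOT false = true
[1.2.2] false OR false = false
[1.2] true OR false = true
[1] true → true = true
[2.1.1] false OR false OR true = true
[2.1] NOT true = false
[2.2] false AND false AND false = false
[2] false AND false = false
[root] true OR false = true
Overall: true → merged

Merged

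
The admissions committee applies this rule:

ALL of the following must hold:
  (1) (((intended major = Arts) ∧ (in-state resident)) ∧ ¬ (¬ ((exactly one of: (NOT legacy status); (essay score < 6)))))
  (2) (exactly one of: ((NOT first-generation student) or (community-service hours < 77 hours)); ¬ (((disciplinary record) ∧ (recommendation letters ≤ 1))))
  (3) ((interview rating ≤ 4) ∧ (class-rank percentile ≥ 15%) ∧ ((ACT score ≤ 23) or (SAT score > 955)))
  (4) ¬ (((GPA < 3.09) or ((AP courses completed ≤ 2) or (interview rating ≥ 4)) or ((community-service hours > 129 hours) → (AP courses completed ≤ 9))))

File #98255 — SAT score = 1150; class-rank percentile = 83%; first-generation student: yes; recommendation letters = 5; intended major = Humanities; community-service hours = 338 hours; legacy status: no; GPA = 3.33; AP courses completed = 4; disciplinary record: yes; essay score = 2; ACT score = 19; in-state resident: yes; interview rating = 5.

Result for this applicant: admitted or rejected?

Atomic conditions:
  intended major = Arts: Humanities == Arts is false
  in-state resident: yes → true
  NOT legacy status: no → true
  essay score < 6: 2 < 6 is true
  NOT first-generation student: yes → false
  community-service hours < 77 hours: 338 < 77 is false
  disciplinary record: yes → true
  recommendation letters ≤ 1: 5 ≤ 1 is false
  interview rating ≤ 4: 5 ≤ 4 is false
  class-rank percentile ≥ 15%: 83 ≥ 15 is true
  ACT score ≤ 23: 19 ≤ 23 is true
  SAT score > 955: 1150 > 955 is true
  GPA < 3.09: 3.33 < 3.09 is false
  AP courses completed ≤ 2: 4 ≤ 2 is false
  interview rating ≥ 4: 5 ≥ 4 is true
  community-service hours > 129 hours: 338 > 129 is true
  AP courses completed ≤ 9: 4 ≤ 9 is true
Combine:
[1.1] false AND true = false
[1.2.1.1] exactly-one(true, true) = false
[1.2.1] NOT false = true
[1.2] NOT true = false
[1] false AND false = false
[2.1] false OR false = false
[2.2.1] true AND false = false
[2.2] NOT false = true
[2] exactly-one(false, true) = true
[3.3] true OR true = true
[3] false AND true AND true = false
[4.1.2] false OR true = true
[4.1.3] true → true = true
[4.1] false OR true OR true = true
[4] NOT true = false
[root] false AND true AND false AND false = false
Overall: false → rejected

Rejected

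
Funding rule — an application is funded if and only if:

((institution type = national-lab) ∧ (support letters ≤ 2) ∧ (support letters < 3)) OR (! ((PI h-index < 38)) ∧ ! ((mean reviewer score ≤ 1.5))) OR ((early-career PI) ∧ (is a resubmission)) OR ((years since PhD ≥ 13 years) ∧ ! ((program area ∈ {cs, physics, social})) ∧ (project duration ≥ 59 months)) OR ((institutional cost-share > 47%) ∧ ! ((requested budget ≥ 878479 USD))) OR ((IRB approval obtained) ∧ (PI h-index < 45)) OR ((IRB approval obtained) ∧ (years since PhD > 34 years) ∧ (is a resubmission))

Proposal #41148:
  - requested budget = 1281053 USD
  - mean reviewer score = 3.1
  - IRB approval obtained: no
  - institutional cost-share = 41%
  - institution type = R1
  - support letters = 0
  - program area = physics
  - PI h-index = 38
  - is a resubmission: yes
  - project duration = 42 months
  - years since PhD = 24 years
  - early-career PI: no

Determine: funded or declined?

Atomic conditions:
  institution type = national-lab: R1 == national-lab is false
  support letters ≤ 2: 0 ≤ 2 is true
  support letters < 3: 0 < 3 is true
  PI h-index < 38: 38 < 38 is false
  mean reviewer score ≤ 1.5: 3.1 ≤ 1.5 is false
  early-career PI: no → false
  is a resubmission: yes → true
  years since PhD ≥ 13 years: 24 ≥ 13 is true
  program area ∈ {cs, physics, social}: physics is in the set → true
  project duration ≥ 59 months: 42 ≥ 59 is false
  institutional cost-share > 47%: 41 > 47 is false
  requested budget ≥ 878479 USD: 1281053 ≥ 878479 is true
  IRB approval obtained: no → false
  PI h-index < 45: 38 < 45 is true
  years since PhD > 34 years: 24 > 34 is false
Combine:
[1] false AND true AND true = false
[2.1] NOT false = true
[2.2] NOT false = true
[2] true AND true = true
[3] false AND true = false
[4.2] NOT true = false
[4] true AND false AND false = false
[5.2] NOT true = false
[5] false AND false = false
[6] false AND true = false
[7] false AND false AND true = false
[root] false OR true OR false OR false OR false OR false OR false = true
Overall: true → funded

Funded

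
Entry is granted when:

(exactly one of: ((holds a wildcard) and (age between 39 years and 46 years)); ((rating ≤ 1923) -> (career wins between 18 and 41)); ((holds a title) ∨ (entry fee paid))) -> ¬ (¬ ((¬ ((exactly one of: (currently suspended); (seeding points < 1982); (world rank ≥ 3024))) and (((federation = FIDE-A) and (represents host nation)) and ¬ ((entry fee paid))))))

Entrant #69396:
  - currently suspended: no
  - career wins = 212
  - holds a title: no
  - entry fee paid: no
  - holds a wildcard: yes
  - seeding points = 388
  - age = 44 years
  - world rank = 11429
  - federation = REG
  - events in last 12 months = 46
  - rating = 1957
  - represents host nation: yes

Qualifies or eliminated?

Qualifies

Atomic conditions:
  holds a wildcard: yes → true
  age between 39 years and 46 years: 44 in [39, 46] is true
  rating ≤ 1923: 1957 ≤ 1923 is false
  career wins between 18 and 41: 212 in [18, 41] is false
  holds a title: no → false
  entry fee paid: no → false
  currently suspended: no → false
  seeding points < 1982: 388 < 1982 is true
  world rank ≥ 3024: 11429 ≥ 3024 is true
  federation = FIDE-A: REG == FIDE-A is false
  represents host nation: yes → true
Combine:
[1.1] true AND true = true
[1.2] false → false (antecedent false ⇒ implication holds) = true
[1.3] false OR false = false
[1] exactly-one(true, true, false) = false
[2.1.1.1.1] exactly-one(false, true, true) = false
[2.1.1.1] NOT false = true
[2.1.1.2.1] false AND true = false
[2.1.1.2.2] NOT false = true
[2.1.1.2] false AND true = false
[2.1.1] true AND false = false
[2.1] NOT false = true
[2] NOT true = false
[root] false → false (antecedent false ⇒ implication holds) = true
Overall: true → qualifies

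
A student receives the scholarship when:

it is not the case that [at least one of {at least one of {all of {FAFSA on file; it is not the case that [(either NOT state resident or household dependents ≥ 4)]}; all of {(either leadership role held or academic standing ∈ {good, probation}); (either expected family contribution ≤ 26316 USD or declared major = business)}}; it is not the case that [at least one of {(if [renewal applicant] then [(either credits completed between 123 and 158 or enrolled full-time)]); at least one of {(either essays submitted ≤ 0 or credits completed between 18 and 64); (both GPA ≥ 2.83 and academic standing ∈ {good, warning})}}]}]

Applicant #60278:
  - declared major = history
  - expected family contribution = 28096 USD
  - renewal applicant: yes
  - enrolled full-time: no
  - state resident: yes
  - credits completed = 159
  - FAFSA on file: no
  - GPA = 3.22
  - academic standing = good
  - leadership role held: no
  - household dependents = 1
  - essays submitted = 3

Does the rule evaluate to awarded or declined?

Awarded

Atomic conditions:
  FAFSA on file: no → false
  NOT state resident: yes → false
  household dependents ≥ 4: 1 ≥ 4 is false
  leadership role held: no → false
  academic standing ∈ {good, probation}: good is in the set → true
  expected family contribution ≤ 26316 USD: 28096 ≤ 26316 is false
  declared major = business: history == business is false
  renewal applicant: yes → true
  credits completed between 123 and 158: 159 in [123, 158] is false
  enrolled full-time: no → false
  essays submitted ≤ 0: 3 ≤ 0 is false
  credits completed between 18 and 64: 159 in [18, 64] is false
  GPA ≥ 2.83: 3.22 ≥ 2.83 is true
  academic standing ∈ {good, warning}: good is in the set → true
Combine:
[1.1.1.2.1] false OR false = false
[1.1.1.2] NOT false = true
[1.1.1] false AND true = false
[1.1.2.1] false OR true = true
[1.1.2.2] false OR false = false
[1.1.2] true AND false = false
[1.1] false OR false = false
[1.2.1.1.2] false OR false = false
[1.2.1.1] true → false = false
[1.2.1.2.1] false OR false = false
[1.2.1.2.2] true AND true = true
[1.2.1.2] false OR true = true
[1.2.1] false OR true = true
[1.2] NOT true = false
[1] false OR false = false
[root] NOT false = true
Overall: true → awarded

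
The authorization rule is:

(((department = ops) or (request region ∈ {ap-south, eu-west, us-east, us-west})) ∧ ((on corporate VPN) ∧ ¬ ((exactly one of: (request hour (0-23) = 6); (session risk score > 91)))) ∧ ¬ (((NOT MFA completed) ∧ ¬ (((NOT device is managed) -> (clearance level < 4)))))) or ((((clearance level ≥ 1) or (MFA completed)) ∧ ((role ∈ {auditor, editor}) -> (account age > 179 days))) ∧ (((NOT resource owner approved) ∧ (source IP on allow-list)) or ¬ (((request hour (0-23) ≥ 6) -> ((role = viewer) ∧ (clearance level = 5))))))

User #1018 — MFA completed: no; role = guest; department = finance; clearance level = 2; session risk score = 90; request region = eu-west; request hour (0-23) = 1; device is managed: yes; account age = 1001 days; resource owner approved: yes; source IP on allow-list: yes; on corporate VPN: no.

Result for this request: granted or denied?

Denied

Atomic conditions:
  department = ops: finance == ops is false
  request region ∈ {ap-south, eu-west, us-east, us-west}: eu-west is in the set → true
  on corporate VPN: no → false
  request hour (0-23) = 6: 1 == 6 is false
  session risk score > 91: 90 > 91 is false
  NOT MFA completed: no → true
  NOT device is managed: yes → false
  clearance level < 4: 2 < 4 is true
  clearance level ≥ 1: 2 ≥ 1 is true
  MFA completed: no → false
  role ∈ {auditor, editor}: guest is not in the set → false
  account age > 179 days: 1001 > 179 is true
  NOT resource owner approved: yes → false
  source IP on allow-list: yes → true
  request hour (0-23) ≥ 6: 1 ≥ 6 is false
  role = viewer: guest == viewer is false
  clearance level = 5: 2 == 5 is false
Combine:
[1.1] false OR true = true
[1.2.2.1] exactly-one(false, false) = false
[1.2.2] NOT false = true
[1.2] false AND true = false
[1.3.1.2.1] false → true (antecedent false ⇒ implication holds) = true
[1.3.1.2] NOT true = false
[1.3.1] true AND false = false
[1.3] NOT false = true
[1] true AND false AND true = false
[2.1.1] true OR false = true
[2.1.2] false → true (antecedent false ⇒ implication holds) = true
[2.1] true AND true = true
[2.2.1] false AND true = false
[2.2.2.1.2] false AND false = false
[2.2.2.1] false → false (antecedent false ⇒ implication holds) = true
[2.2.2] NOT true = false
[2.2] false OR false = false
[2] true AND false = false
[root] false OR false = false
Overall: false → denied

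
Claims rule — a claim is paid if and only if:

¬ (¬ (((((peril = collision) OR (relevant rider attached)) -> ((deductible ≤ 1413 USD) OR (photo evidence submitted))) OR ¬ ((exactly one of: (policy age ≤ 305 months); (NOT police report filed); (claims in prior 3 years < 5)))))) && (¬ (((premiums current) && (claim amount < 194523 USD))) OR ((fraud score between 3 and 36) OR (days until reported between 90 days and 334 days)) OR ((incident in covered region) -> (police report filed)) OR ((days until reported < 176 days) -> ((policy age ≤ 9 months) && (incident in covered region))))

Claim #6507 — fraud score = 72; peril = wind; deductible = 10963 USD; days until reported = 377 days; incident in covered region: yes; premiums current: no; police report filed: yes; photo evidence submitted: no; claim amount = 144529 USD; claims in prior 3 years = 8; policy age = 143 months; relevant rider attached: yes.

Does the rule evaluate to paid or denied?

Atomic conditions:
  peril = collision: wind == collision is false
  relevant rider attached: yes → true
  deductible ≤ 1413 USD: 10963 ≤ 1413 is false
  photo evidence submitted: no → false
  policy age ≤ 305 months: 143 ≤ 305 is true
  NOT police report filed: yes → false
  claims in prior 3 years < 5: 8 < 5 is false
  premiums current: no → false
  claim amount < 194523 USD: 144529 < 194523 is true
  fraud score between 3 and 36: 72 in [3, 36] is false
  days until reported between 90 days and 334 days: 377 in [90, 334] is false
  incident in covered region: yes → true
  police report filed: yes → true
  days until reported < 176 days: 377 < 176 is false
  policy age ≤ 9 months: 143 ≤ 9 is false
Combine:
[1.1.1.1.1] false OR true = true
[1.1.1.1.2] false OR false = false
[1.1.1.1] true → false = false
[1.1.1.2.1] exactly-one(true, false, false) = true
[1.1.1.2] NOT true = false
[1.1.1] false OR false = false
[1.1] NOT false = true
[1] NOT true = false
[2.1.1] false AND true = false
[2.1] NOT false = true
[2.2] false OR false = false
[2.3] true → true = true
[2.4.2] false AND true = false
[2.4] false → false (antecedent false ⇒ implication holds) = true
[2] true OR false OR true OR true = true
[root] false AND true = false
Overall: false → denied

Denied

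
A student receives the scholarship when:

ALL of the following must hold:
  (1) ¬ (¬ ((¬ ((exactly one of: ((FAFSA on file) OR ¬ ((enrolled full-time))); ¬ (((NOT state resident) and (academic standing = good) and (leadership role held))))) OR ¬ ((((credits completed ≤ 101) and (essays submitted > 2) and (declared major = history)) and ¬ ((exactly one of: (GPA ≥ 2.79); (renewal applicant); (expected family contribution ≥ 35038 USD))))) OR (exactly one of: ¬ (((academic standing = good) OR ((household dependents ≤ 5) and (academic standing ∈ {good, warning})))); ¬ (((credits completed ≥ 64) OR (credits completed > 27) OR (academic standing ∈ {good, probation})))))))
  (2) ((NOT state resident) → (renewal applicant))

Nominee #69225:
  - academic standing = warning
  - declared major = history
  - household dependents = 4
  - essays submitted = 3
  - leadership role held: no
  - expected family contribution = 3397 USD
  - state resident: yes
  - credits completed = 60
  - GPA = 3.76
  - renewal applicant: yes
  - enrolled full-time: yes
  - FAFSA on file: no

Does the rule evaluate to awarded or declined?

Atomic conditions:
  FAFSA on file: no → false
  enrolled full-time: yes → true
  NOT state resident: yes → false
  academic standing = good: warning == good is false
  leadership role held: no → false
  credits completed ≤ 101: 60 ≤ 101 is true
  essays submitted > 2: 3 > 2 is true
  declared major = history: history == history is true
  GPA ≥ 2.79: 3.76 ≥ 2.79 is true
  renewal applicant: yes → true
  expected family contribution ≥ 35038 USD: 3397 ≥ 35038 is false
  household dependents ≤ 5: 4 ≤ 5 is true
  academic standing ∈ {good, warning}: warning is in the set → true
  credits completed ≥ 64: 60 ≥ 64 is false
  credits completed > 27: 60 > 27 is true
  academic standing ∈ {good, probation}: warning is not in the set → false
Combine:
[1.1.1.1.1.1.2] NOT true = false
[1.1.1.1.1.1] false OR false = false
[1.1.1.1.1.2.1] false AND false AND false = false
[1.1.1.1.1.2] NOT false = true
[1.1.1.1.1] exactly-one(false, true) = true
[1.1.1.1] NOT true = false
[1.1.1.2.1.1] true AND true AND true = true
[1.1.1.2.1.2.1] exactly-one(true, true, false) = false
[1.1.1.2.1.2] NOT false = true
[1.1.1.2.1] true AND true = true
[1.1.1.2] NOT true = false
[1.1.1.3.1.1.2] true AND true = true
[1.1.1.3.1.1] false OR true = true
[1.1.1.3.1] NOT true = false
[1.1.1.3.2.1] false OR true OR false = true
[1.1.1.3.2] NOT true = false
[1.1.1.3] exactly-one(false, false) = false
[1.1.1] false OR false OR false = false
[1.1] NOT false = true
[1] NOT true = false
[2] false → true (antecedent false ⇒ implication holds) = true
[root] false AND true = false
Overall: false → declined

Declined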